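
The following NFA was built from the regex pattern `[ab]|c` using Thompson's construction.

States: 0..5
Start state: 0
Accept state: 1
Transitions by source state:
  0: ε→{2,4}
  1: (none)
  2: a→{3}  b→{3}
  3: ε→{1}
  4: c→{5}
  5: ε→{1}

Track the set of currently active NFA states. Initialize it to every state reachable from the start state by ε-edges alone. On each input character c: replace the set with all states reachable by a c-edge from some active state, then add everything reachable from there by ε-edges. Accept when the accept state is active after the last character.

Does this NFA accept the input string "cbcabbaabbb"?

Answer: REJECT

Trace:
S₀ = ε-closure({0}) = {0,2,4}
'c' @ 1: {1,5}  (accept∈set)
'b' @ 2: {}  — state set empty
rest 'cabbaabbb' ignored (set empty)
end set {} — state 1 not in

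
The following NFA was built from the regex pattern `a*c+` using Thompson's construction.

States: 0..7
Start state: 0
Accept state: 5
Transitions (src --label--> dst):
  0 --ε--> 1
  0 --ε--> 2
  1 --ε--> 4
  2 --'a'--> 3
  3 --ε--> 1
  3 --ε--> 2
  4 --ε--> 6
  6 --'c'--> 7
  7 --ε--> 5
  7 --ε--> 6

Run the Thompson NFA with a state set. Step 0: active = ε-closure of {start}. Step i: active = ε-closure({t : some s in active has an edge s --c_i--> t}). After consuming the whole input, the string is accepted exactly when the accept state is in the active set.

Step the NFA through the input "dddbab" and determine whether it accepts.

Answer: REJECT

Trace:
S₀ = ε-closure({0}) = {0,1,2,4,6}
'd' @ 1: {}  — state set empty
rest 'ddbab' ignored (set empty)
after full input: {}  (accept=5 not in)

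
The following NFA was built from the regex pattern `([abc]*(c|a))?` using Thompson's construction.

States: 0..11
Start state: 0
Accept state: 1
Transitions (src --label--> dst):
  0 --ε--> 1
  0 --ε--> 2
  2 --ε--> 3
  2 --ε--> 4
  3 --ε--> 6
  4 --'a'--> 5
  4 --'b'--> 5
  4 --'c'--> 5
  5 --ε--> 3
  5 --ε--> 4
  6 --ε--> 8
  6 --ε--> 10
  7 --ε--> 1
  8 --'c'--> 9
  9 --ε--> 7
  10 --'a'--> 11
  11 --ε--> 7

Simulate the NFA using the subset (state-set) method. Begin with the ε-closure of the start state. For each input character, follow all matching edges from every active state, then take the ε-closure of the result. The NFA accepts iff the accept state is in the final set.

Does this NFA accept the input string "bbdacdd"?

S₀ = ε-closure({0}) = {0,1,2,3,4,6,8,10}
'b' @ 1: {3,4,5,6,8,10}
'b' @ 2: {3,4,5,6,8,10}
'd' @ 3: {}  — dead — no transitions
rest 'acdd' ignored (set empty)
final: {}; accept 1 not in set

Answer: REJECT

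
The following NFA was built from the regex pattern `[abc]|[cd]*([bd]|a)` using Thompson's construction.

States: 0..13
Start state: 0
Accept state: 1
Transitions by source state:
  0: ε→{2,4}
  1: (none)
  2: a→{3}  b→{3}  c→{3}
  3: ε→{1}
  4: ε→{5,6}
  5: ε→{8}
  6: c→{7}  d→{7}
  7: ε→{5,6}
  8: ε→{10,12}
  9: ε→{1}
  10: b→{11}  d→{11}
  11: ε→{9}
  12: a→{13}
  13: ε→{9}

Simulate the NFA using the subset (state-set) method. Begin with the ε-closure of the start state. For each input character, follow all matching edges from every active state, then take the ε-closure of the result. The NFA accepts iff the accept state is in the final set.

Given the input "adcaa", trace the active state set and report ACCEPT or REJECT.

Answer: REJECT

Steps:
S₀ = ε-closure({0}) = {0,2,4,5,6,8,10,12}
'a' @ 1: {1,3,9,13}  ✓accept
'd' @ 2: {}  — dead — no transitions
rest 'caa' ignored (set empty)
final: {}; accept 1 not in set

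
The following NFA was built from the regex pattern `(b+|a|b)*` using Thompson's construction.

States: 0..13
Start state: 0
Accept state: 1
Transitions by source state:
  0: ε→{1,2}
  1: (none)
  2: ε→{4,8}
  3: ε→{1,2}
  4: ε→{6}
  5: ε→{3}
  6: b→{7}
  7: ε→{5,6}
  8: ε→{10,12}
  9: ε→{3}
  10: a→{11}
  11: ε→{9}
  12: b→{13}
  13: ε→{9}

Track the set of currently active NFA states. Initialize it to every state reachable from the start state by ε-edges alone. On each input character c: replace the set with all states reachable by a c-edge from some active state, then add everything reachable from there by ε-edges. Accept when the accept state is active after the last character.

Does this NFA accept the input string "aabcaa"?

initial (ε-close {0}): {0,1,2,4,6,8,10,12}
'a' @ 1: {1,2,3,4,6,8,9,10,11,12}  ✓accept
'a' @ 2: {1,2,3,4,6,8,9,10,11,12}  ✓accept
'b' @ 3: {1,2,3,4,5,6,7,8,9,10,12,13}  ✓accept
'c' @ 4: {}  — dead — no transitions
rest 'aa' ignored (set empty)
final: {}; accept 1 not in set

Answer: REJECT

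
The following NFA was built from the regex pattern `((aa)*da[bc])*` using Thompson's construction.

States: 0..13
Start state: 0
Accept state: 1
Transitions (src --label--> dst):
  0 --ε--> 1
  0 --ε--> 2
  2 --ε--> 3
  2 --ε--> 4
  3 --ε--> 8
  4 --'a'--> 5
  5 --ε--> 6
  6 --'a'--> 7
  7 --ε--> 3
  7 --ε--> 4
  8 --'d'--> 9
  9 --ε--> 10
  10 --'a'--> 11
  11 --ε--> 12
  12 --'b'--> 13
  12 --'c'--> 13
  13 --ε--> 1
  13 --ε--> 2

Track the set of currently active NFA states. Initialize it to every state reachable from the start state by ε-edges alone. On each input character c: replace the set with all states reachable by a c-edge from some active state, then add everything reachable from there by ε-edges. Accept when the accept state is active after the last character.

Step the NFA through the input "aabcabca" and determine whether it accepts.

Answer: REJECT

Steps:
start: ε-closure({0}) = {0,1,2,3,4,8}
'a' @ 1: {5,6}
'a' @ 2: {3,4,7,8}
'b' @ 3: {}  — state set empty
rest 'cabca' ignored (set empty)
final: {}; accept 1 not in set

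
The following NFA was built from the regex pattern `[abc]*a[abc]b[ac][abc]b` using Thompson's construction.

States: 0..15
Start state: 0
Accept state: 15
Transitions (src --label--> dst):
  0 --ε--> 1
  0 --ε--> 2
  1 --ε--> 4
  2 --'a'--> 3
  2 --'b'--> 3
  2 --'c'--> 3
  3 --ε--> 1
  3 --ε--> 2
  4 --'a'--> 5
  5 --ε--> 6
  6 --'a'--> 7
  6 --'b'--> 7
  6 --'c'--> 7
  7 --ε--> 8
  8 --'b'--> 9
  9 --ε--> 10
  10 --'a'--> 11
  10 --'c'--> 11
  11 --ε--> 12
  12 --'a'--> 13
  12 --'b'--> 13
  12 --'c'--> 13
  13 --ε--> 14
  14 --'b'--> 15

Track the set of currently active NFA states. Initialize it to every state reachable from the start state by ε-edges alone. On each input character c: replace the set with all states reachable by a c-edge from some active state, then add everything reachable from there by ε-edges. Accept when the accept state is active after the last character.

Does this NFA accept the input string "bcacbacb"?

Answer: ACCEPT

Derivation:
start: ε-closure({0}) = {0,1,2,4}
'b' @ 1: {1,2,3,4}
'c' @ 2: {1,2,3,4}
'a' @ 3: {1,2,3,4,5,6}
'c' @ 4: {1,2,3,4,7,8}
'b' @ 5: {1,2,3,4,9,10}
'a' @ 6: {1,2,3,4,5,6,11,12}
'c' @ 7: {1,2,3,4,7,8,13,14}
'b' @ 8: {1,2,3,4,9,10,15}  [accepting]
final: {1,2,3,4,9,10,15}; accept 15 in set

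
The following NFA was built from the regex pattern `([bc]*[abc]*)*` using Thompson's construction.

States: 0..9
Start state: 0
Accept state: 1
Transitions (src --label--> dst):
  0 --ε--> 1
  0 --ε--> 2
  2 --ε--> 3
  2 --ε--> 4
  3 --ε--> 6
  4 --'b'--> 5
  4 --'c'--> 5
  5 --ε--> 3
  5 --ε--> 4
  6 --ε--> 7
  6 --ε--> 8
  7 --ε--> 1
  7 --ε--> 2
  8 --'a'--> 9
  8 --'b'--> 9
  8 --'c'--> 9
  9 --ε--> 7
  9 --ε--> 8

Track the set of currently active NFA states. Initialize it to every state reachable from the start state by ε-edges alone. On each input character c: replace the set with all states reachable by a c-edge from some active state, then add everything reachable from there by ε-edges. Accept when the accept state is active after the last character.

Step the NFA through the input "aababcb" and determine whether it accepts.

Answer: ACCEPT

Derivation:
S₀ = ε-closure({0}) = {0,1,2,3,4,6,7,8}
'a' @ 1: {1,2,3,4,6,7,8,9}  (accept∈set)
'a' @ 2: {1,2,3,4,6,7,8,9}  (accept∈set)
'b' @ 3: {1,2,3,4,5,6,7,8,9}  (accept∈set)
'a' @ 4: {1,2,3,4,6,7,8,9}  (accept∈set)
'b' @ 5: {1,2,3,4,5,6,7,8,9}  (accept∈set)
'c' @ 6: {1,2,3,4,5,6,7,8,9}  (accept∈set)
'b' @ 7: {1,2,3,4,5,6,7,8,9}  (accept∈set)
final: {1,2,3,4,5,6,7,8,9}; accept 1 in set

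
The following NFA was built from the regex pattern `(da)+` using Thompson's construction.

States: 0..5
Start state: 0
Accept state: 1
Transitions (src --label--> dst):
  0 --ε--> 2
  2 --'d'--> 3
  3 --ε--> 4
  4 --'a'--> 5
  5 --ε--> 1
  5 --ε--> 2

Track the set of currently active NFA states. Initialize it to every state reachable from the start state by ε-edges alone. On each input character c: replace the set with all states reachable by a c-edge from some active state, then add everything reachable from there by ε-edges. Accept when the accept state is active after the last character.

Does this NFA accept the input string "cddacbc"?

Answer: REJECT

Derivation:
S₀ = ε-closure({0}) = {0,2}
'c' @ 1: {}  — state set empty
rest 'ddacbc' ignored (set empty)
after full input: {}  (accept=1 not in)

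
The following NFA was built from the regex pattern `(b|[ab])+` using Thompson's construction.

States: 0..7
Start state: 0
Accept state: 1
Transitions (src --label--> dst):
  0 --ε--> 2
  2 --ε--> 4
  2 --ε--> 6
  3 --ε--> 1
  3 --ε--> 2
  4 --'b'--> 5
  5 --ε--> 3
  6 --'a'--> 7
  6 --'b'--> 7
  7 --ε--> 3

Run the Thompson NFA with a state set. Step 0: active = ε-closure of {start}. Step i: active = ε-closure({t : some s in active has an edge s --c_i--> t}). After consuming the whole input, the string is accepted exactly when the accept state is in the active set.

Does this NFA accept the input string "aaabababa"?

initial (ε-close {0}): {0,2,4,6}
'a' @ 1: {1,2,3,4,6,7}  [accepting]
'a' @ 2: {1,2,3,4,6,7}  [accepting]
'a' @ 3: {1,2,3,4,6,7}  [accepting]
'b' @ 4: {1,2,3,4,5,6,7}  [accepting]
'a' @ 5: {1,2,3,4,6,7}  [accepting]
'b' @ 6: {1,2,3,4,5,6,7}  [accepting]
'a' @ 7: {1,2,3,4,6,7}  [accepting]
'b' @ 8: {1,2,3,4,5,6,7}  [accepting]
'a' @ 9: {1,2,3,4,6,7}  [accepting]
end set {1,2,3,4,6,7} — state 1 in

Answer: ACCEPT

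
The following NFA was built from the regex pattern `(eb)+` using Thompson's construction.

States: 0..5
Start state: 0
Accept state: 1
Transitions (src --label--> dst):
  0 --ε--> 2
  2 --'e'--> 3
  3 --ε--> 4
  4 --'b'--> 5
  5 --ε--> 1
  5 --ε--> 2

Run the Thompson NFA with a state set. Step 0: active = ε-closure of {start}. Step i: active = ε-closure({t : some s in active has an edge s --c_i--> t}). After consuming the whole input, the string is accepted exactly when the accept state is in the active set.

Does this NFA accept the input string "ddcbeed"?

Answer: REJECT

Derivation:
initial (ε-close {0}): {0,2}
'd' @ 1: {}  — state set empty
rest 'dcbeed' ignored (set empty)
end set {} — state 1 not in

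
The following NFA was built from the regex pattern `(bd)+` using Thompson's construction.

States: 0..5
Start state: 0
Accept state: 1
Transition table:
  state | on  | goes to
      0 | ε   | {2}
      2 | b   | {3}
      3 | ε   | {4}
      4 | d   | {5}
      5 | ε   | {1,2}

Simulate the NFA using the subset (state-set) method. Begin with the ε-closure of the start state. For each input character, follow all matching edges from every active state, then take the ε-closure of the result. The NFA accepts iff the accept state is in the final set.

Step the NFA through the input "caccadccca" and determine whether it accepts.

start: ε-closure({0}) = {0,2}
'c' @ 1: {}  — no active states
rest 'accadccca' ignored (set empty)
after full input: {}  (accept=1 not in)

Answer: REJECT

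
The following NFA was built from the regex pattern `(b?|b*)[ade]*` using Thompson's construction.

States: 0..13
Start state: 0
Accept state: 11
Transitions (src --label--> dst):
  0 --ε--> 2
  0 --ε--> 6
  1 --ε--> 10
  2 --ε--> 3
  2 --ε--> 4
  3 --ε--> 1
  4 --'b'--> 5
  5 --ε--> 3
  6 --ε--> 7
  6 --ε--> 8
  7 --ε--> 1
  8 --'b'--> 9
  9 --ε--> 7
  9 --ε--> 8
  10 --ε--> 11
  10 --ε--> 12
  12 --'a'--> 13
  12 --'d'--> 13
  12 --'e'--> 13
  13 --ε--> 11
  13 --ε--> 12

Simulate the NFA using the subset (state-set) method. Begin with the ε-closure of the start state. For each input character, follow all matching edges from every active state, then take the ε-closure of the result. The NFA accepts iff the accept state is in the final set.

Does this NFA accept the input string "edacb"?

start: ε-closure({0}) = {0,1,2,3,4,6,7,8,10,11,12}
'e' @ 1: {11,12,13}  ✓accept
'd' @ 2: {11,12,13}  ✓accept
'a' @ 3: {11,12,13}  ✓accept
'c' @ 4: {}  — state set empty
rest 'b' ignored (set empty)
after full input: {}  (accept=11 not in)

Answer: REJECT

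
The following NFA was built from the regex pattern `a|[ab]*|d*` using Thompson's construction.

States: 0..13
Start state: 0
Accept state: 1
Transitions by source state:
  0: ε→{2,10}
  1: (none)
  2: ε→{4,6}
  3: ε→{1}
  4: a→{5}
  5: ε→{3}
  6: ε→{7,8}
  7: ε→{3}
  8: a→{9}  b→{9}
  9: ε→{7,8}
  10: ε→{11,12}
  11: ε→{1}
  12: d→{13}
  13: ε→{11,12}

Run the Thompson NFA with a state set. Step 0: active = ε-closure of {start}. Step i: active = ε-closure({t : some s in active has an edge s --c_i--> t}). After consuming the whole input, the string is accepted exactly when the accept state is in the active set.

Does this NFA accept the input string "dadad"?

Answer: REJECT

Trace:
start: ε-closure({0}) = {0,1,2,3,4,6,7,8,10,11,12}
'd' @ 1: {1,11,12,13}  ✓accept
'a' @ 2: {}  — dead — no transitions
rest 'dad' ignored (set empty)
after full input: {}  (accept=1 not in)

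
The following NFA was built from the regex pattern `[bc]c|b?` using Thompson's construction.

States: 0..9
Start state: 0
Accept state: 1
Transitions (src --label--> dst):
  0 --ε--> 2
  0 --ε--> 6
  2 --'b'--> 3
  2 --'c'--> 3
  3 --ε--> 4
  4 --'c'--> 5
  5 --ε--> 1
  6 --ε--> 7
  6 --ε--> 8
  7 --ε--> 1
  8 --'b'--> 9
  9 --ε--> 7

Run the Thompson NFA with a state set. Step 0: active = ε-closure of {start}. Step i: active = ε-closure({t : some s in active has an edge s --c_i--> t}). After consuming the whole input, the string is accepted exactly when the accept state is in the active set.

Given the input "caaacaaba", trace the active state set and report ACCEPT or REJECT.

S₀ = ε-closure({0}) = {0,1,2,6,7,8}
'c' @ 1: {3,4}
'a' @ 2: {}  — dead — no transitions
rest 'aacaaba' ignored (set empty)
after full input: {}  (accept=1 not in)

Answer: REJECT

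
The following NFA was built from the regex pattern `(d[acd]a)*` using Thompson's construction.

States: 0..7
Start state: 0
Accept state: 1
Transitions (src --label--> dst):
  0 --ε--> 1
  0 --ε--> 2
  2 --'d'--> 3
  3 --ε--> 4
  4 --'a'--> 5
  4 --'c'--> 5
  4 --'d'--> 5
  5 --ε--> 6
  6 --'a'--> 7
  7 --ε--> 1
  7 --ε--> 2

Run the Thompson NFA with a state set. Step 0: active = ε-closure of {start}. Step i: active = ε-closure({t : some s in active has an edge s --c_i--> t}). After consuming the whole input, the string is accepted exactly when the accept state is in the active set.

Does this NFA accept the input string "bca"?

S₀ = ε-closure({0}) = {0,1,2}
'b' @ 1: {}  — dead — no transitions
rest 'ca' ignored (set empty)
after full input: {}  (accept=1 not in)

Answer: REJECT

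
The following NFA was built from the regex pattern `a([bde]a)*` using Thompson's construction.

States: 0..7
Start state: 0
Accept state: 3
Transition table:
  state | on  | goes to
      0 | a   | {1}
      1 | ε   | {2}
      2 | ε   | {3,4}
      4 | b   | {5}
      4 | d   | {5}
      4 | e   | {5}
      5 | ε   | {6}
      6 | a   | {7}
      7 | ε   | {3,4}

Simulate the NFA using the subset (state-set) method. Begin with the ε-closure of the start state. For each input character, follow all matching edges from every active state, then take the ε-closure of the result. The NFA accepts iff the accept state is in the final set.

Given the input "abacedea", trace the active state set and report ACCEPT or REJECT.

initial (ε-close {0}): {0}
'a' @ 1: {1,2,3,4}  [accepting]
'b' @ 2: {5,6}
'a' @ 3: {3,4,7}  [accepting]
'c' @ 4: {}  — state set empty
rest 'edea' ignored (set empty)
final: {}; accept 3 not in set

Answer: REJECT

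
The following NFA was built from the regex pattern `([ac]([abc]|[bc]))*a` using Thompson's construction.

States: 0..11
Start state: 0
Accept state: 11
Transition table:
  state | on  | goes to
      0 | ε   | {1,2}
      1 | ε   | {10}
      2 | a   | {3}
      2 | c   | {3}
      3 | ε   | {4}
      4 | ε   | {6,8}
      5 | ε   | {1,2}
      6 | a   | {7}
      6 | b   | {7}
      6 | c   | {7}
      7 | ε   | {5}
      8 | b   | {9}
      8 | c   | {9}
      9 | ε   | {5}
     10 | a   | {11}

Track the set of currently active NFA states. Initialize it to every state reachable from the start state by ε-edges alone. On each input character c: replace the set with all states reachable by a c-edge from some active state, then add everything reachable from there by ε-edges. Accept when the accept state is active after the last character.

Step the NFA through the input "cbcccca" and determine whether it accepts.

Answer: ACCEPT

Steps:
S₀ = ε-closure({0}) = {0,1,2,10}
'c' @ 1: {3,4,6,8}
'b' @ 2: {1,2,5,7,9,10}
'c' @ 3: {3,4,6,8}
'c' @ 4: {1,2,5,7,9,10}
'c' @ 5: {3,4,6,8}
'c' @ 6: {1,2,5,7,9,10}
'a' @ 7: {3,4,6,8,11}  [accepting]
final: {3,4,6,8,11}; accept 11 in set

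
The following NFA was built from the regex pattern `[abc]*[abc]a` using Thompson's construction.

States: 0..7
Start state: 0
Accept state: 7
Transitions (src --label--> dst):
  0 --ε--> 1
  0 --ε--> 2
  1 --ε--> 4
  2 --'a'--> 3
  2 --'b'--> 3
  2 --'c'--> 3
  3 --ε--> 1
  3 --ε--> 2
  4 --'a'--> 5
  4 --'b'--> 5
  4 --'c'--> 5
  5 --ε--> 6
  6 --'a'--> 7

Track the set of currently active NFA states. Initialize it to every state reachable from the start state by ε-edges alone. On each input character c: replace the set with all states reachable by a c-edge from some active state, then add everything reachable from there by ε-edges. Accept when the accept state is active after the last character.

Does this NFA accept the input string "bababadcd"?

initial (ε-close {0}): {0,1,2,4}
'b' @ 1: {1,2,3,4,5,6}
'a' @ 2: {1,2,3,4,5,6,7}  (accept∈set)
'b' @ 3: {1,2,3,4,5,6}
'a' @ 4: {1,2,3,4,5,6,7}  (accept∈set)
'b' @ 5: {1,2,3,4,5,6}
'a' @ 6: {1,2,3,4,5,6,7}  (accept∈set)
'd' @ 7: {}  — dead — no transitions
rest 'cd' ignored (set empty)
final: {}; accept 7 not in set

Answer: REJECT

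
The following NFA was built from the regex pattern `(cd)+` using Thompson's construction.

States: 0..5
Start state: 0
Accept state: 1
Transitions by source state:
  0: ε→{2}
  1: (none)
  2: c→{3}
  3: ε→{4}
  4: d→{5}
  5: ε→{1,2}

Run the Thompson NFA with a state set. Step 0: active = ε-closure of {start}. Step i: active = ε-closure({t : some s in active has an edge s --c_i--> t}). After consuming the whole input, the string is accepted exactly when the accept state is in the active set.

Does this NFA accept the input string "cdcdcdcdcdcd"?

Answer: ACCEPT

Derivation:
start: ε-closure({0}) = {0,2}
'c' @ 1: {3,4}
'd' @ 2: {1,2,5}  [accepting]
'c' @ 3: {3,4}
'd' @ 4: {1,2,5}  [accepting]
'c' @ 5: {3,4}
'd' @ 6: {1,2,5}  [accepting]
'c' @ 7: {3,4}
'd' @ 8: {1,2,5}  [accepting]
'c' @ 9: {3,4}
'd' @ 10: {1,2,5}  [accepting]
'c' @ 11: {3,4}
'd' @ 12: {1,2,5}  [accepting]
end set {1,2,5} — state 1 in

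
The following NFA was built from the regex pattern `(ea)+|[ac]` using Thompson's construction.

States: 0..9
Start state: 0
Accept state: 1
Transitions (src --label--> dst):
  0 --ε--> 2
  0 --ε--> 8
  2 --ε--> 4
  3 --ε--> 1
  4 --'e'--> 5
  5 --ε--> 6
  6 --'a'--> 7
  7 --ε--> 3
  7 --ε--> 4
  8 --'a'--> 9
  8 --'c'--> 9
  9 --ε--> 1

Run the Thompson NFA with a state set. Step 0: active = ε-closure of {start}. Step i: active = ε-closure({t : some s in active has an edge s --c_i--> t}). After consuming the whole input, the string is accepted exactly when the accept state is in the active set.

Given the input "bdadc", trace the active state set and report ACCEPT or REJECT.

start: ε-closure({0}) = {0,2,4,8}
'b' @ 1: {}  — no active states
rest 'dadc' ignored (set empty)
after full input: {}  (accept=1 not in)

Answer: REJECT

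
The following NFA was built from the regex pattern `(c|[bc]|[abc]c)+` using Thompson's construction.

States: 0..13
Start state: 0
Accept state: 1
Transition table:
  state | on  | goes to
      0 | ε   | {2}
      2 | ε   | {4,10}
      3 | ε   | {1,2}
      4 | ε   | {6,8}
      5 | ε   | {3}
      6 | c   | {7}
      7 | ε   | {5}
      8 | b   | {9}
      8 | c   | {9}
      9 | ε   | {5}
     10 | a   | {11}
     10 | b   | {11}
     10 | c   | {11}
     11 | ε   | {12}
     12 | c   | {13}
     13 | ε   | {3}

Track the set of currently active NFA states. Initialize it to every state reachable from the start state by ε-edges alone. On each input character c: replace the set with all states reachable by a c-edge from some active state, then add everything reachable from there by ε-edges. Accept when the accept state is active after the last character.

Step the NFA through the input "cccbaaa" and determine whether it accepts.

Answer: REJECT

Trace:
S₀ = ε-closure({0}) = {0,2,4,6,8,10}
'c' @ 1: {1,2,3,4,5,6,7,8,9,10,11,12}  [accepting]
'c' @ 2: {1,2,3,4,5,6,7,8,9,10,11,12,13}  [accepting]
'c' @ 3: {1,2,3,4,5,6,7,8,9,10,11,12,13}  [accepting]
'b' @ 4: {1,2,3,4,5,6,8,9,10,11,12}  [accepting]
'a' @ 5: {11,12}
'a' @ 6: {}  — no active states
rest 'a' ignored (set empty)
end set {} — state 1 not in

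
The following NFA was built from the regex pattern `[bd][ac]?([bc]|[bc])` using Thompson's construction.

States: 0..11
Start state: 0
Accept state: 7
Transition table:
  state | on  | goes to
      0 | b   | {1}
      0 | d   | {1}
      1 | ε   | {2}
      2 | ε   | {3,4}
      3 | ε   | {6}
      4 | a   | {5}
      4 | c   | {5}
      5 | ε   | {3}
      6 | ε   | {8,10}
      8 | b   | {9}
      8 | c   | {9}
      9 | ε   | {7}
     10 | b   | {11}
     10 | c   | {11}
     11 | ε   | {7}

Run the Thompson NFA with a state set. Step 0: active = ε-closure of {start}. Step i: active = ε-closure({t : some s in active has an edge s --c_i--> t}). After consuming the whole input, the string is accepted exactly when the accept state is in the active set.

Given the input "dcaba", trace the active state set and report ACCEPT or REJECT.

Answer: REJECT

Trace:
initial (ε-close {0}): {0}
'd' @ 1: {1,2,3,4,6,8,10}
'c' @ 2: {3,5,6,7,8,9,10,11}  ✓accept
'a' @ 3: {}  — state set empty
rest 'ba' ignored (set empty)
final: {}; accept 7 not in set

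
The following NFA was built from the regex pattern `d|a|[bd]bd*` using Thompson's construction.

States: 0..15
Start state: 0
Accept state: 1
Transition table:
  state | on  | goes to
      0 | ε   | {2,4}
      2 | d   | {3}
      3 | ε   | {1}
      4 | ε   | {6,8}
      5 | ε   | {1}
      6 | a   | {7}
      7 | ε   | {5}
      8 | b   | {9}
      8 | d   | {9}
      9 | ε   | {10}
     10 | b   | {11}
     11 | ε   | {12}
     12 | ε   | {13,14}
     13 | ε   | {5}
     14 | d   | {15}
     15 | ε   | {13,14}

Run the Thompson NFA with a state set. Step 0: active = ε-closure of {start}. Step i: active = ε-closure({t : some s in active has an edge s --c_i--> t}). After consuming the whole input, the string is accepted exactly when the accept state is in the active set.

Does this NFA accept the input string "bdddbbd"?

S₀ = ε-closure({0}) = {0,2,4,6,8}
'b' @ 1: {9,10}
'd' @ 2: {}  — state set empty
rest 'ddbbd' ignored (set empty)
final: {}; accept 1 not in set

Answer: REJECT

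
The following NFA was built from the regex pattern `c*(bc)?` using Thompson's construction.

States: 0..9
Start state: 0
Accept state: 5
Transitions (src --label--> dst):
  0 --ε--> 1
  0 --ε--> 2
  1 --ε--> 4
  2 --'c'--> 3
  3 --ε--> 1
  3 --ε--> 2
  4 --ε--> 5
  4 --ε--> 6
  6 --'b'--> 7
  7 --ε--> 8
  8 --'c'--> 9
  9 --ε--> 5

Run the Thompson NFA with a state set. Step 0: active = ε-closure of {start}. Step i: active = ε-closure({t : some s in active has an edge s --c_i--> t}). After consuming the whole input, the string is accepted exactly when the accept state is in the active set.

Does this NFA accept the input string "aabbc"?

Answer: REJECT

Trace:
start: ε-closure({0}) = {0,1,2,4,5,6}
'a' @ 1: {}  — no active states
rest 'abbc' ignored (set empty)
after full input: {}  (accept=5 not in)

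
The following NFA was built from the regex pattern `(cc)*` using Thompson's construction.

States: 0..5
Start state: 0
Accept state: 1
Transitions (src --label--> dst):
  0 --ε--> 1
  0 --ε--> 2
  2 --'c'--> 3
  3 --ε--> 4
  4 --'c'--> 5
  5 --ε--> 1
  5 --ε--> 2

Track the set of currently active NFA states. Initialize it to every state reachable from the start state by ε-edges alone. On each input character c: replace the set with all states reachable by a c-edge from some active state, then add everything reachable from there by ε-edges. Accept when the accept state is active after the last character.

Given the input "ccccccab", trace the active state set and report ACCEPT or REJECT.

start: ε-closure({0}) = {0,1,2}
'c' @ 1: {3,4}
'c' @ 2: {1,2,5}  [accepting]
'c' @ 3: {3,4}
'c' @ 4: {1,2,5}  [accepting]
'c' @ 5: {3,4}
'c' @ 6: {1,2,5}  [accepting]
'a' @ 7: {}  — dead — no transitions
rest 'b' ignored (set empty)
final: {}; accept 1 not in set

Answer: REJECT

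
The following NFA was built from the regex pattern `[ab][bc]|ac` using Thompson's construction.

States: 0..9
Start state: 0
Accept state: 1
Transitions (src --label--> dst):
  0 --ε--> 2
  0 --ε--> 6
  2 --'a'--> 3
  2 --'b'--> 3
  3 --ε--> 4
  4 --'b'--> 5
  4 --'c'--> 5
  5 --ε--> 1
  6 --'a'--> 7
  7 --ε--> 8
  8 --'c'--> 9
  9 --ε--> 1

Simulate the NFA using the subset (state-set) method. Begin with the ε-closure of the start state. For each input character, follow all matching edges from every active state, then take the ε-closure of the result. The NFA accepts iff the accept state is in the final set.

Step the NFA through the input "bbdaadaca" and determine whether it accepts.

Answer: REJECT

Derivation:
start: ε-closure({0}) = {0,2,6}
'b' @ 1: {3,4}
'b' @ 2: {1,5}  ✓accept
'd' @ 3: {}  — no active states
rest 'aadaca' ignored (set empty)
end set {} — state 1 not in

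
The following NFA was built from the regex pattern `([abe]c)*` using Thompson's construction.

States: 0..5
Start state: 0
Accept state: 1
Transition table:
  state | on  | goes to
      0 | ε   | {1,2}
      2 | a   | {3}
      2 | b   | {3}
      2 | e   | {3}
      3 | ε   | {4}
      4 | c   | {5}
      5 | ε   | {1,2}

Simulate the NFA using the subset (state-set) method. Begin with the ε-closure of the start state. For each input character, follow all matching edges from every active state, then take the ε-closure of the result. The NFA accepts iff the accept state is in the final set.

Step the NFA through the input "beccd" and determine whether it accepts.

Answer: REJECT

Steps:
start: ε-closure({0}) = {0,1,2}
'b' @ 1: {3,4}
'e' @ 2: {}  — dead — no transitions
rest 'ccd' ignored (set empty)
end set {} — state 1 not in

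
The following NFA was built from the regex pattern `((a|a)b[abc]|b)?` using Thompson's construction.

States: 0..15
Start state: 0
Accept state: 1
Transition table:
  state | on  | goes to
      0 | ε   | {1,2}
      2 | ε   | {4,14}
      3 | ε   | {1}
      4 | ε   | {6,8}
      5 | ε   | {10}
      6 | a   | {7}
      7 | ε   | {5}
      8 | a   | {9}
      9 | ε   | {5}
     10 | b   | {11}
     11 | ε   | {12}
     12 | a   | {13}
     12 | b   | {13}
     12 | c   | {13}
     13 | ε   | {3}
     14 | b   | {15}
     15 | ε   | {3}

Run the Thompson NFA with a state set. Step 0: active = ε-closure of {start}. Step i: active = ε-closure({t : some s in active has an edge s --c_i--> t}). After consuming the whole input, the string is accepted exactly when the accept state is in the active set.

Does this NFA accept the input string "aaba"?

Answer: REJECT

Steps:
start: ε-closure({0}) = {0,1,2,4,6,8,14}
'a' @ 1: {5,7,9,10}
'a' @ 2: {}  — dead — no transitions
rest 'ba' ignored (set empty)
end set {} — state 1 not in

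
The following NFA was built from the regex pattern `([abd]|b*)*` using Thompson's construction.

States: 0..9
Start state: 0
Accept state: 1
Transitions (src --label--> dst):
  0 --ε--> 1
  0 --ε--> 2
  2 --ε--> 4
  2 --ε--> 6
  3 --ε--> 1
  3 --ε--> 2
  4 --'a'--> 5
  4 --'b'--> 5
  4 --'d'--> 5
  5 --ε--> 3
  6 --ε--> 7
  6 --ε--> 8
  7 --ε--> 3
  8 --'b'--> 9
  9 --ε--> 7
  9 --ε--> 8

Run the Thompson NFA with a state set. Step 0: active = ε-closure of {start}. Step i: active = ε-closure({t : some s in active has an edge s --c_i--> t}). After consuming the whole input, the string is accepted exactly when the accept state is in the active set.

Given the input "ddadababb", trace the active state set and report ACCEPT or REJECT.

Answer: ACCEPT

Derivation:
initial (ε-close {0}): {0,1,2,3,4,6,7,8}
'd' @ 1: {1,2,3,4,5,6,7,8}  ✓accept
'd' @ 2: {1,2,3,4,5,6,7,8}  ✓accept
'a' @ 3: {1,2,3,4,5,6,7,8}  ✓accept
'd' @ 4: {1,2,3,4,5,6,7,8}  ✓accept
'a' @ 5: {1,2,3,4,5,6,7,8}  ✓accept
'b' @ 6: {1,2,3,4,5,6,7,8,9}  ✓accept
'a' @ 7: {1,2,3,4,5,6,7,8}  ✓accept
'b' @ 8: {1,2,3,4,5,6,7,8,9}  ✓accept
'b' @ 9: {1,2,3,4,5,6,7,8,9}  ✓accept
end set {1,2,3,4,5,6,7,8,9} — state 1 in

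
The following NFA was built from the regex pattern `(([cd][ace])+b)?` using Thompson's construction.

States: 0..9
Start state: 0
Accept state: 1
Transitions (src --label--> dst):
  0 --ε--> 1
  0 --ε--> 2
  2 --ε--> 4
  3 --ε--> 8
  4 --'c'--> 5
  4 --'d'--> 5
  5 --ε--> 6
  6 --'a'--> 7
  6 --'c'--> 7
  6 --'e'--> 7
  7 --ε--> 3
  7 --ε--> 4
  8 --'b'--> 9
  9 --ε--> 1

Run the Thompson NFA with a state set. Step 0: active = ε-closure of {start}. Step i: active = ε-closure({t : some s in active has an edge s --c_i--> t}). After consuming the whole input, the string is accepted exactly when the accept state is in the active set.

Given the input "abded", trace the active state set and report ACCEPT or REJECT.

Answer: REJECT

Derivation:
initial (ε-close {0}): {0,1,2,4}
'a' @ 1: {}  — state set empty
rest 'bded' ignored (set empty)
final: {}; accept 1 not in set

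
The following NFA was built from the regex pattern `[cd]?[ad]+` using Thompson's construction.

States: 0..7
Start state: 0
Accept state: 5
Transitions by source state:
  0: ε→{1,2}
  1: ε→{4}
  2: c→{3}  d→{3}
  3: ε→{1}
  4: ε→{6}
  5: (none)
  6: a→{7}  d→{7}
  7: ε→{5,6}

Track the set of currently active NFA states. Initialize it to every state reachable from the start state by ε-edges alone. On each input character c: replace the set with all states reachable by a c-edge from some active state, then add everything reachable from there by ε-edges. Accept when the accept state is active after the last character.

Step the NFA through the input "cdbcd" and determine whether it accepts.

Answer: REJECT

Derivation:
initial (ε-close {0}): {0,1,2,4,6}
'c' @ 1: {1,3,4,6}
'd' @ 2: {5,6,7}  ✓accept
'b' @ 3: {}  — no active states
rest 'cd' ignored (set empty)
after full input: {}  (accept=5 not in)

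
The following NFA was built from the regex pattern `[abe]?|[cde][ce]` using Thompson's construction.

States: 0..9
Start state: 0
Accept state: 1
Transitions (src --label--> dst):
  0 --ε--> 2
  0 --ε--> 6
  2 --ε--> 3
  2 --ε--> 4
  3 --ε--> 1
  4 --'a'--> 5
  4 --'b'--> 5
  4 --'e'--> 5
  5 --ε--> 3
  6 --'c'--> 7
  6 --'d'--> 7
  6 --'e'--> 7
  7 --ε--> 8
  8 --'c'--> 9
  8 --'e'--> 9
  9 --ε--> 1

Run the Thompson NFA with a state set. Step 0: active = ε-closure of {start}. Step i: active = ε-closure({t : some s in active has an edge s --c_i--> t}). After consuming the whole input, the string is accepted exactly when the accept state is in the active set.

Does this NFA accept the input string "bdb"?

S₀ = ε-closure({0}) = {0,1,2,3,4,6}
'b' @ 1: {1,3,5}  (accept∈set)
'd' @ 2: {}  — no active states
rest 'b' ignored (set empty)
end set {} — state 1 not in

Answer: REJECT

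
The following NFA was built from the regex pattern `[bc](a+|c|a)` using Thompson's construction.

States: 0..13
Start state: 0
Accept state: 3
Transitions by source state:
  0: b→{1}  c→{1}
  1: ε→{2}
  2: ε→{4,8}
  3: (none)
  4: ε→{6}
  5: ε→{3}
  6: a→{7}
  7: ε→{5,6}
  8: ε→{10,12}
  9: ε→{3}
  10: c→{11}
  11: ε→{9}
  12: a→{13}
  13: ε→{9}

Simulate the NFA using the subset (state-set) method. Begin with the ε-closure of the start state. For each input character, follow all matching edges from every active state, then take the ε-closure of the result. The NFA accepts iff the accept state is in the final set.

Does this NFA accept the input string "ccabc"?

start: ε-closure({0}) = {0}
'c' @ 1: {1,2,4,6,8,10,12}
'c' @ 2: {3,9,11}  (accept∈set)
'a' @ 3: {}  — no active states
rest 'bc' ignored (set empty)
end set {} — state 3 not in

Answer: REJECT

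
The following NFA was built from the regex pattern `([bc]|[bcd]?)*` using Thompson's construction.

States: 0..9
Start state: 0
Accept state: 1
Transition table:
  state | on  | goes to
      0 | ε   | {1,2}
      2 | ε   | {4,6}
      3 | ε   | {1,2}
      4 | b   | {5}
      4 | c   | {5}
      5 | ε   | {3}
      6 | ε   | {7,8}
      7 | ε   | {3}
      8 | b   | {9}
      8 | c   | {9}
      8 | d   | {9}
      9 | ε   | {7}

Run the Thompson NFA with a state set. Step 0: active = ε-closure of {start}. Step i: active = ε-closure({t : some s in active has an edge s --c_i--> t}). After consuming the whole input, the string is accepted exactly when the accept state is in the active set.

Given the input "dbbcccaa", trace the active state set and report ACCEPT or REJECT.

Answer: REJECT

Derivation:
S₀ = ε-closure({0}) = {0,1,2,3,4,6,7,8}
'd' @ 1: {1,2,3,4,6,7,8,9}  ✓accept
'b' @ 2: {1,2,3,4,5,6,7,8,9}  ✓accept
'b' @ 3: {1,2,3,4,5,6,7,8,9}  ✓accept
'c' @ 4: {1,2,3,4,5,6,7,8,9}  ✓accept
'c' @ 5: {1,2,3,4,5,6,7,8,9}  ✓accept
'c' @ 6: {1,2,3,4,5,6,7,8,9}  ✓accept
'a' @ 7: {}  — state set empty
rest 'a' ignored (set empty)
final: {}; accept 1 not in set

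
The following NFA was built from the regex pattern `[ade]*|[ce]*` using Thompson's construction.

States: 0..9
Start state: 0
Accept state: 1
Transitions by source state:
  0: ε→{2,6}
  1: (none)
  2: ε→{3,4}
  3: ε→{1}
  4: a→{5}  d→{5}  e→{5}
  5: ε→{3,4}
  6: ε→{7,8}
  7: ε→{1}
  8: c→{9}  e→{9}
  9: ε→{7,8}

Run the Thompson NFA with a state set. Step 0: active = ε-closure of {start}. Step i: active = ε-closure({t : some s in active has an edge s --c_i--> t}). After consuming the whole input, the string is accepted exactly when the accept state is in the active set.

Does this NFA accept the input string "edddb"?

S₀ = ε-closure({0}) = {0,1,2,3,4,6,7,8}
'e' @ 1: {1,3,4,5,7,8,9}  [accepting]
'd' @ 2: {1,3,4,5}  [accepting]
'd' @ 3: {1,3,4,5}  [accepting]
'd' @ 4: {1,3,4,5}  [accepting]
'b' @ 5: {}  — dead — no transitions
after full input: {}  (accept=1 not in)

Answer: REJECT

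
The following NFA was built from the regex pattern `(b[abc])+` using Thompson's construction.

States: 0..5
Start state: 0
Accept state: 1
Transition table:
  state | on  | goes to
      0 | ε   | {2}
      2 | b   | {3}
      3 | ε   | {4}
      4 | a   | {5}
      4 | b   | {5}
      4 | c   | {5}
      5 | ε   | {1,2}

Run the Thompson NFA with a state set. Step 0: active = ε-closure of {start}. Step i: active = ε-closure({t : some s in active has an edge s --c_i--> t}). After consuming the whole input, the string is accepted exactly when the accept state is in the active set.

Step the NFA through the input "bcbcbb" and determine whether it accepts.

Answer: ACCEPT

Derivation:
initial (ε-close {0}): {0,2}
'b' @ 1: {3,4}
'c' @ 2: {1,2,5}  [accepting]
'b' @ 3: {3,4}
'c' @ 4: {1,2,5}  [accepting]
'b' @ 5: {3,4}
'b' @ 6: {1,2,5}  [accepting]
end set {1,2,5} — state 1 in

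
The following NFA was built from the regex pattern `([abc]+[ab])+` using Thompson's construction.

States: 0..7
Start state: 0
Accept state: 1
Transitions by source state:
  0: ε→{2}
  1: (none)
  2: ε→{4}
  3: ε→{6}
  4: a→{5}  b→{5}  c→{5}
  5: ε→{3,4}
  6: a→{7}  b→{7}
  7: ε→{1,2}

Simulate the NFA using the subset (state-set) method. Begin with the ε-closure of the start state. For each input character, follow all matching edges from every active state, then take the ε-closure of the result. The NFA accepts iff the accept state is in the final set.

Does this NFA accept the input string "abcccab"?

Answer: ACCEPT

Derivation:
S₀ = ε-closure({0}) = {0,2,4}
'a' @ 1: {3,4,5,6}
'b' @ 2: {1,2,3,4,5,6,7}  ✓accept
'c' @ 3: {3,4,5,6}
'c' @ 4: {3,4,5,6}
'c' @ 5: {3,4,5,6}
'a' @ 6: {1,2,3,4,5,6,7}  ✓accept
'b' @ 7: {1,2,3,4,5,6,7}  ✓accept
final: {1,2,3,4,5,6,7}; accept 1 in set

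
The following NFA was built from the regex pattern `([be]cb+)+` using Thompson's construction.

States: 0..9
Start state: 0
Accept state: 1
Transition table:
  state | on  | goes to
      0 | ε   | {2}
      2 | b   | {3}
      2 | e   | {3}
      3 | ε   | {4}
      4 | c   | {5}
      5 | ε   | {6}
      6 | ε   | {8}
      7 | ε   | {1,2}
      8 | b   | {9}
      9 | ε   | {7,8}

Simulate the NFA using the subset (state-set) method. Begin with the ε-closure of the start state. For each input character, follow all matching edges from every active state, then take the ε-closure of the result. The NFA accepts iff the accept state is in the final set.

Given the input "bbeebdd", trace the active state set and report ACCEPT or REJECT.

S₀ = ε-closure({0}) = {0,2}
'b' @ 1: {3,4}
'b' @ 2: {}  — no active states
rest 'eebdd' ignored (set empty)
after full input: {}  (accept=1 not in)

Answer: REJECT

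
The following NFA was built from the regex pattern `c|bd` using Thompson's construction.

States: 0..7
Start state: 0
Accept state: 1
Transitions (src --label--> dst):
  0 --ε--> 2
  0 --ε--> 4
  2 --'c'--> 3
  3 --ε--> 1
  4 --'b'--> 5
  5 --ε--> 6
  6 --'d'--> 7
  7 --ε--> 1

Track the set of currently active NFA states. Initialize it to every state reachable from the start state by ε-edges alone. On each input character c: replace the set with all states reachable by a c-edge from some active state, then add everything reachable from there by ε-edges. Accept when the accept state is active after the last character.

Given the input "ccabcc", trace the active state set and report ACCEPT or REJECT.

Answer: REJECT

Derivation:
S₀ = ε-closure({0}) = {0,2,4}
'c' @ 1: {1,3}  [accepting]
'c' @ 2: {}  — no active states
rest 'abcc' ignored (set empty)
after full input: {}  (accept=1 not in)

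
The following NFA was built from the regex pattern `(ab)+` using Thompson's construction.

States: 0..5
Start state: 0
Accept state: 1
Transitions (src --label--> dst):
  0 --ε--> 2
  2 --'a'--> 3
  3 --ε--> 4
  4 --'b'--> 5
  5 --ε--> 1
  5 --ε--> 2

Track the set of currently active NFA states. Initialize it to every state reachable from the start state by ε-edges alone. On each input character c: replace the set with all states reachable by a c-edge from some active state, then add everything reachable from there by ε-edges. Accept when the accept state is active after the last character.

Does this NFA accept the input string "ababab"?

Answer: ACCEPT

Steps:
S₀ = ε-closure({0}) = {0,2}
'a' @ 1: {3,4}
'b' @ 2: {1,2,5}  [accepting]
'a' @ 3: {3,4}
'b' @ 4: {1,2,5}  [accepting]
'a' @ 5: {3,4}
'b' @ 6: {1,2,5}  [accepting]
after full input: {1,2,5}  (accept=1 in)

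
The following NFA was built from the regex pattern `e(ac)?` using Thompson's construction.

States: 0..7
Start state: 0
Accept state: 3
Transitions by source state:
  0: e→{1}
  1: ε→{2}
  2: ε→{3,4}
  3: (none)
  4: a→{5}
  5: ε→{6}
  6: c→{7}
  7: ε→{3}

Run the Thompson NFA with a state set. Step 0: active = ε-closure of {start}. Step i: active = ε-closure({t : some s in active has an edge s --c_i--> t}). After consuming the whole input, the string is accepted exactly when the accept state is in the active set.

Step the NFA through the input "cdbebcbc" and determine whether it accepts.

Answer: REJECT

Trace:
S₀ = ε-closure({0}) = {0}
'c' @ 1: {}  — state set empty
rest 'dbebcbc' ignored (set empty)
end set {} — state 3 not in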